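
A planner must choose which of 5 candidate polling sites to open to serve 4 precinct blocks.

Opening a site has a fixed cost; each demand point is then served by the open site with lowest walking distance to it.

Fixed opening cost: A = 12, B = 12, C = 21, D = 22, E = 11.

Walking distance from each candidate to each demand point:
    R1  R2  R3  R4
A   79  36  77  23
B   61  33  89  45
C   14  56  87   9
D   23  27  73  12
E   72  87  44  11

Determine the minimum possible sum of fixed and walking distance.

138

Open {D, E}: assign each demand point to its cheapest open site.
  R1→D 23, R2→D 27, R3→E 44, R4→E 11
  walking distance 105, fixed 33 → total 138.
Compare {B, C, E}: walking distance 100 + fixed 44 = 144.
Compare {A, C, E}: walking distance 103 + fixed 44 = 147.
Compare {C, D, E}: walking distance 94 + fixed 54 = 148.
All other subsets cost ≥ 144. Minimum total cost: 138.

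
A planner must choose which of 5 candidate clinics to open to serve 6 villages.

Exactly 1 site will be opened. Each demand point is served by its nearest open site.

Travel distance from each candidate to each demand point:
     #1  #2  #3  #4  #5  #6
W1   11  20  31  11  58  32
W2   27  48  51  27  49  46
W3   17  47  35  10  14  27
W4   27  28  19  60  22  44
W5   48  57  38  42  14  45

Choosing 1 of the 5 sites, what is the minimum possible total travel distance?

150

Open {W3}.
  #1→W3 17, #2→W3 47, #3→W3 35, #4→W3 10, #5→W3 14, #6→W3 27  ⇒ total 150.
Compare {W1}: total 163.
Compare {W4}: total 200.
No size-1 selection does better; minimum is 150.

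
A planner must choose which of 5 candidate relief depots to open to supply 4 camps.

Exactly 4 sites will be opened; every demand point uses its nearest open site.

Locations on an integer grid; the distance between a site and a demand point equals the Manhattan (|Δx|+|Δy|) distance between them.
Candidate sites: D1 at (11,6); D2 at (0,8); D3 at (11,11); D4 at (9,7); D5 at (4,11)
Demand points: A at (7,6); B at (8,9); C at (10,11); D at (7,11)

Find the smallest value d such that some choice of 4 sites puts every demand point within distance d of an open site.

3

Open {D1, D3, D4, D5}.
  Farthest demand point is A at distance 3 (to D4); all others are ≤ 3.
With {D2, D3, D4, D5} the worst case is 3.
With {D1, D2, D3, D4} the worst case is 4.
No size-4 selection achieves below 3.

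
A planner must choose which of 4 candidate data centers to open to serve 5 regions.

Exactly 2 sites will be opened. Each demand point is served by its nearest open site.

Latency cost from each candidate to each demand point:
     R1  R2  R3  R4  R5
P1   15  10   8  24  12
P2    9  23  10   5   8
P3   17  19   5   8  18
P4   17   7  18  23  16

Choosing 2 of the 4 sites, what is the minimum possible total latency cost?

Open {P2, P4}.
  R1→P2 9, R2→P4 7, R3→P2 10, R4→P2 5, R5→P2 8  ⇒ total 39.
Compare {P1, P2}: total 40.
Compare {P2, P3}: total 46.
No size-2 selection does better; minimum is 39.

39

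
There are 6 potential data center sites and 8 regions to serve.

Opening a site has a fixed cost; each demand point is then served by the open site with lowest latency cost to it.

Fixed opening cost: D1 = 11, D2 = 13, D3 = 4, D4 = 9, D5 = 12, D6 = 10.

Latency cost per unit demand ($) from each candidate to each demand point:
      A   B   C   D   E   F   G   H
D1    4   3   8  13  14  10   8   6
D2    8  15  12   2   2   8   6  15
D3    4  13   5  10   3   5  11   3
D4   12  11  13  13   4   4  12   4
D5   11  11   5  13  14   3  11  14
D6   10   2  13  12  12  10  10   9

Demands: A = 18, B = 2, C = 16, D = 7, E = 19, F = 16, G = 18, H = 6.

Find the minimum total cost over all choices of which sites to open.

Open {D2, D3, D5, D6}: assign each demand point to its cheapest open site.
  A→D3 18×4=72, B→D6 2×2=4, C→D3 16×5=80, D→D2 7×2=14, E→D2 19×2=38, F→D5 16×3=48, G→D2 18×6=108, H→D3 6×3=18
  latency cost 382, fixed 39 → total 421.
Compare {D1, D2, D3, D5}: latency cost 384 + fixed 40 = 424.
Compare {D2, D3, D5}: latency cost 400 + fixed 29 = 429.
Compare {D2, D3, D4, D5, D6}: latency cost 382 + fixed 48 = 430.
All other subsets cost ≥ 424. Minimum total cost: 421.

421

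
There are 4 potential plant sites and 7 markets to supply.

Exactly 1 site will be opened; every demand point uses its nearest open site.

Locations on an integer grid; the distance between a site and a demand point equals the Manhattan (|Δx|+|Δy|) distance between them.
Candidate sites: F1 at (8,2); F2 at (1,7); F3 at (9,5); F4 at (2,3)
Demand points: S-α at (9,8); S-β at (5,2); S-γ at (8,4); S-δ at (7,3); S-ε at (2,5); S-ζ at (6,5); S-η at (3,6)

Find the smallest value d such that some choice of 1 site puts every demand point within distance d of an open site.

Open {F3}.
  Farthest demand point is S-β at distance 7 (to F3); all others are ≤ 7.
With {F1} the worst case is 9.
With {F2} the worst case is 10.
No size-1 selection achieves below 7.

7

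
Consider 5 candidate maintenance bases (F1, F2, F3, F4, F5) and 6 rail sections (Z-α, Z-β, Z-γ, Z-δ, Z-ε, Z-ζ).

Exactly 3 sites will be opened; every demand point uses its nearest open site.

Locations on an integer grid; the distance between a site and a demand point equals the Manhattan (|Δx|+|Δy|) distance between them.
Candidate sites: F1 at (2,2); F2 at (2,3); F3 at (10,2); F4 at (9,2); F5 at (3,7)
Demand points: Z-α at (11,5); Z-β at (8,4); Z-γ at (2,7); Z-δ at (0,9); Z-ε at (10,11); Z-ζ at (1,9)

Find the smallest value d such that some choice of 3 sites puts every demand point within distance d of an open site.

Open {F1, F2, F3}.
  Farthest demand point is Z-ε at distance 9 (to F3); all others are ≤ 9.
With {F1, F3, F4} the worst case is 9.
With {F1, F3, F5} the worst case is 9.
No size-3 selection achieves below 9.

9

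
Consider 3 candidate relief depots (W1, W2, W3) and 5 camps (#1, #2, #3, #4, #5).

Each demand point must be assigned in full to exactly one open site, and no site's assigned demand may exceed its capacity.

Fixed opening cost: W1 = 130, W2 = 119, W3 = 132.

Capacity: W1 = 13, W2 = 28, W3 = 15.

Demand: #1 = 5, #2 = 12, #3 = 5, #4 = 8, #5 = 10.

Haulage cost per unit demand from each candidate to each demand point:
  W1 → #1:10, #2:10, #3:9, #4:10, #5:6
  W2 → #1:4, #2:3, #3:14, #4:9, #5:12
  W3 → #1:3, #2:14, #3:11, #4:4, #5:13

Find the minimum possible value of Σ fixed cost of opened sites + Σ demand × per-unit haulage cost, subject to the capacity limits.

514

Open {W2, W3}; cheapest assignment that respects the capacities:
  W2 (cap 28, load 27): #1, #2, #5 — cost 5×4 + 12×3 + 10×12 = 176
  W3 (cap 15, load 13): #3, #4 — cost 5×11 + 8×4 = 87
  Shipping 263, fixed 251 → total 514.
  Any other capacity-feasible assignment to {W2, W3} ships for at least 263.
Compare {W1, W2}: its best feasible assignment gives total 550.
Compare {W1, W2, W3}: its best feasible assignment gives total 584.
Every other set of open sites that can feasibly serve all demand totals ≥ 550 even under its best assignment. Minimum: 514.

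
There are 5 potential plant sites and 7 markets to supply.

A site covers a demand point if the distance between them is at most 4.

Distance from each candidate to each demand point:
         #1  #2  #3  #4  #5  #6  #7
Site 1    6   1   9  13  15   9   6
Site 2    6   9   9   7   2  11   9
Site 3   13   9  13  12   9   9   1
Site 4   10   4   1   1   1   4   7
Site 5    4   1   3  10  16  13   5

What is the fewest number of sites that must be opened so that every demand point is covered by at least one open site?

3

Coverage sets (demand points within 4 of each site):
  Site 1: {#2}
  Site 2: {#5}
  Site 3: {#7}
  Site 4: {#2, #3, #4, #5, #6}
  Site 5: {#1, #2, #3}
No 2 sites suffice: every size-2 union leaves at least one demand point uncovered.
But {Site 3, Site 4, Site 5} covers everything, so the minimum is 3.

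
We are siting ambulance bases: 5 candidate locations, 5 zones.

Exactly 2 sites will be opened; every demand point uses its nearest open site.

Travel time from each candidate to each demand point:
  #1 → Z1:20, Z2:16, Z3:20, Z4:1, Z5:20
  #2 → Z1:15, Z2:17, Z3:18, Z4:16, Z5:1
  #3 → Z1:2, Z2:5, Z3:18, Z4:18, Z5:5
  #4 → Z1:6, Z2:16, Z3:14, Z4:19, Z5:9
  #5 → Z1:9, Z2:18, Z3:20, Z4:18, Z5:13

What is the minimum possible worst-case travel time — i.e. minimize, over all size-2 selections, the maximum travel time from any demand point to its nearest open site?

16

Open {#1, #4}.
  Farthest demand point is Z2 at travel time 16 (to #1); all others are ≤ 16.
With {#2, #4} the worst case is 16.
With {#1, #2} the worst case is 18.
No size-2 selection achieves below 16.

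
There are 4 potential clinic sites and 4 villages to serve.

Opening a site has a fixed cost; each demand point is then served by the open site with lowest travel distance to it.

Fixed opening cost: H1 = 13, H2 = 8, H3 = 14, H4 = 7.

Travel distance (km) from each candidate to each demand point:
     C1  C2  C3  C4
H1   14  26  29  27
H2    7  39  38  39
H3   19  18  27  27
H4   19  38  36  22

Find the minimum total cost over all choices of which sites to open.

101

Open {H2, H3}: assign each demand point to its cheapest open site.
  C1→H2 7, C2→H3 18, C3→H3 27, C4→H3 27
  travel distance 79, fixed 22 → total 101.
Compare {H2, H3, H4}: travel distance 74 + fixed 29 = 103.
Compare {H3}: travel distance 91 + fixed 14 = 105.
Compare {H3, H4}: travel distance 86 + fixed 21 = 107.
All other subsets cost ≥ 103. Minimum total cost: 101.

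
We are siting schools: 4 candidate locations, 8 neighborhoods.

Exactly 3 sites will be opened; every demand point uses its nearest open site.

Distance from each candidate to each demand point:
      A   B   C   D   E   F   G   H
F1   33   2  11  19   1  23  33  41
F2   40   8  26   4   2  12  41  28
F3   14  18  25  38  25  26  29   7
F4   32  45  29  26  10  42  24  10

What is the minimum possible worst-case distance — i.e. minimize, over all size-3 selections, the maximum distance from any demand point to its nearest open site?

Open {F1, F3, F4}.
  Farthest demand point is G at distance 24 (to F4); all others are ≤ 24.
With {F2, F3, F4} the worst case is 25.
With {F1, F2, F3} the worst case is 29.
No size-3 selection achieves below 24.

24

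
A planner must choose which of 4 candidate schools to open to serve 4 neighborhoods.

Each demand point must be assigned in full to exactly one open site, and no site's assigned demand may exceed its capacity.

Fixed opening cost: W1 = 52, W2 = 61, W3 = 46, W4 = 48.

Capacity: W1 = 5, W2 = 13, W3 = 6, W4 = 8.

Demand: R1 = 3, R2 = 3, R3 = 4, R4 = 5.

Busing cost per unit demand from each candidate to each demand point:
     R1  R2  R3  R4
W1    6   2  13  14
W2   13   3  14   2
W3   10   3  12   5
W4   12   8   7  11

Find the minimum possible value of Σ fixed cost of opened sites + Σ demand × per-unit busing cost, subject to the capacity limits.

Open {W2, W4}; cheapest assignment that respects the capacities:
  W2 (cap 13, load 8): R2, R4 — cost 3×3 + 5×2 = 19
  W4 (cap 8, load 7): R1, R3 — cost 3×12 + 4×7 = 64
  Shipping 83, fixed 109 → total 192.
  Any other capacity-feasible assignment to {W2, W4} ships for at least 83.
Compare {W1, W2}: its best feasible assignment gives total 206.
Compare {W2, W3}: its best feasible assignment gives total 212.
Every other set of open sites that can feasibly serve all demand totals ≥ 206 even under its best assignment. Minimum: 192.

192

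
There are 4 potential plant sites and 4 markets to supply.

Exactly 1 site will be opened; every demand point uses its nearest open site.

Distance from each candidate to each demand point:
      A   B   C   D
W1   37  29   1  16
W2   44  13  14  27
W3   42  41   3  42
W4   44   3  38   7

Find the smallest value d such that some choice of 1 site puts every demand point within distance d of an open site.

Open {W1}.
  Farthest demand point is A at distance 37 (to W1); all others are ≤ 37.
With {W3} the worst case is 42.
With {W2} the worst case is 44.
No size-1 selection achieves below 37.

37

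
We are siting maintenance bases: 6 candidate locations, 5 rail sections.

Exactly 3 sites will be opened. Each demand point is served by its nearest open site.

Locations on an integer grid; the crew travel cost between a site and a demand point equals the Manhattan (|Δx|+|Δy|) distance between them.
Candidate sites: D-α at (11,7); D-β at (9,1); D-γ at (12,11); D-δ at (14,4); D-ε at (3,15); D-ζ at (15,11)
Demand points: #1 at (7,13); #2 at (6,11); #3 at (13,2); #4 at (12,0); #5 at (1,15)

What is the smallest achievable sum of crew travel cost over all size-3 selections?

Open {D-β, D-δ, D-ε}.
  #1→D-ε 6, #2→D-ε 7, #3→D-δ 3, #4→D-β 4, #5→D-ε 2  ⇒ total 22.
Compare {D-β, D-γ, D-ε}: total 23.
Compare {D-γ, D-δ, D-ε}: total 23.
No size-3 selection does better; minimum is 22.

22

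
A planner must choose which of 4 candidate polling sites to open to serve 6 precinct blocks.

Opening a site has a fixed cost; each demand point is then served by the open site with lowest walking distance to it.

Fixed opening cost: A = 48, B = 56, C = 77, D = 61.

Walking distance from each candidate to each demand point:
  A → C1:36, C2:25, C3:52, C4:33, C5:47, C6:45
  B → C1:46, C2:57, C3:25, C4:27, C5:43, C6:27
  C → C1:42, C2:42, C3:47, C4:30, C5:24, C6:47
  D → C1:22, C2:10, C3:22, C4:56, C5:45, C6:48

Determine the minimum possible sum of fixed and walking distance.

Open {D}: assign each demand point to its cheapest open site.
  C1→D 22, C2→D 10, C3→D 22, C4→D 56, C5→D 45, C6→D 48
  walking distance 203, fixed 61 → total 264.
Compare {B, D}: walking distance 151 + fixed 117 = 268.
Compare {B}: walking distance 225 + fixed 56 = 281.
Compare {A}: walking distance 238 + fixed 48 = 286.
All other subsets cost ≥ 268. Minimum total cost: 264.

264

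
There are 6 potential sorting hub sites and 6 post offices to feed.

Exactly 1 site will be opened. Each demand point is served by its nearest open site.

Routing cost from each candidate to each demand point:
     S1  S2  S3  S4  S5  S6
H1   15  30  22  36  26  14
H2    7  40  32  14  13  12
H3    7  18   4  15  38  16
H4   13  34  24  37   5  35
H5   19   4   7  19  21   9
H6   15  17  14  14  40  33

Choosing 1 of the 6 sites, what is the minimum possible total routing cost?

79

Open {H5}.
  S1→H5 19, S2→H5 4, S3→H5 7, S4→H5 19, S5→H5 21, S6→H5 9  ⇒ total 79.
Compare {H3}: total 98.
Compare {H2}: total 118.
No size-1 selection does better; minimum is 79.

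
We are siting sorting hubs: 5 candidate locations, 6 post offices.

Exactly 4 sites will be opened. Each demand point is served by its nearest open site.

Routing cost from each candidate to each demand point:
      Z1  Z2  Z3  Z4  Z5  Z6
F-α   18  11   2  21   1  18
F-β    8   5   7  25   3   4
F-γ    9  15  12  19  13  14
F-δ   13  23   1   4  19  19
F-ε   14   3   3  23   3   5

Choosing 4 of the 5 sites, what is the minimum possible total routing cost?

21

Open {F-α, F-β, F-δ, F-ε}.
  Z1→F-β 8, Z2→F-ε 3, Z3→F-δ 1, Z4→F-δ 4, Z5→F-α 1, Z6→F-β 4  ⇒ total 21.
Compare {F-α, F-β, F-γ, F-δ}: total 23.
Compare {F-α, F-γ, F-δ, F-ε}: total 23.
No size-4 selection does better; minimum is 21.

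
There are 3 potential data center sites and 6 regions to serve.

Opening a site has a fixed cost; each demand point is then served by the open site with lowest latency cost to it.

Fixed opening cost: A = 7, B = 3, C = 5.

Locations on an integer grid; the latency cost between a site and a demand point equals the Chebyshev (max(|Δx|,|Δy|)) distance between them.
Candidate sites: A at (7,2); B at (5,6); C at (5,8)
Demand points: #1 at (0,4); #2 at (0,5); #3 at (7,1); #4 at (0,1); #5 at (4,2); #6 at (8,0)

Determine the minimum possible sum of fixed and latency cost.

31

Open {A, B}: assign each demand point to its cheapest open site.
  #1→B 5, #2→B 5, #3→A 1, #4→B 5, #5→A 3, #6→A 2
  latency cost 21, fixed 10 → total 31.
Compare {B}: latency cost 30 + fixed 3 = 33.
Compare {A}: latency cost 27 + fixed 7 = 34.
Compare {A, C}: latency cost 23 + fixed 12 = 35.
All other subsets cost ≥ 33. Minimum total cost: 31.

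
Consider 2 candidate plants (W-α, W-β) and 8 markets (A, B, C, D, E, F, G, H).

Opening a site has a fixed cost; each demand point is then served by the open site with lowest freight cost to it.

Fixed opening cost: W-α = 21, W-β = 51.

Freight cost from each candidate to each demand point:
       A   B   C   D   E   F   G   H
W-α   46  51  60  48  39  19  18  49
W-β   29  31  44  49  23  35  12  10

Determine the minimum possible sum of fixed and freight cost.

284

Open {W-β}: assign each demand point to its cheapest open site.
  A→W-β 29, B→W-β 31, C→W-β 44, D→W-β 49, E→W-β 23, F→W-β 35, G→W-β 12, H→W-β 10
  freight cost 233, fixed 51 → total 284.
Compare {W-α, W-β}: freight cost 216 + fixed 72 = 288.
Compare {W-α}: freight cost 330 + fixed 21 = 351.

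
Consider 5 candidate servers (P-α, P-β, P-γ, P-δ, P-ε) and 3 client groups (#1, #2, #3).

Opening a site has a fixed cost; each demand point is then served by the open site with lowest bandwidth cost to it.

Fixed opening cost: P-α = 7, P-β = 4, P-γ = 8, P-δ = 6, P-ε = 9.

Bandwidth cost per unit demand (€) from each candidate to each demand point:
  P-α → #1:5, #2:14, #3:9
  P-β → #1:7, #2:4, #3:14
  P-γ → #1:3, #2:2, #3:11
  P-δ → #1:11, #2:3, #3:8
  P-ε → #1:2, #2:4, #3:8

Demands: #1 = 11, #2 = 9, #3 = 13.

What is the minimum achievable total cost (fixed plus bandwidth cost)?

Open {P-γ, P-ε}: assign each demand point to its cheapest open site.
  #1→P-ε 11×2=22, #2→P-γ 9×2=18, #3→P-ε 13×8=104
  bandwidth cost 144, fixed 17 → total 161.
Compare {P-β, P-γ, P-ε}: bandwidth cost 144 + fixed 21 = 165.
Compare {P-γ, P-δ, P-ε}: bandwidth cost 144 + fixed 23 = 167.
Compare {P-δ, P-ε}: bandwidth cost 153 + fixed 15 = 168.
All other subsets cost ≥ 165. Minimum total cost: 161.

161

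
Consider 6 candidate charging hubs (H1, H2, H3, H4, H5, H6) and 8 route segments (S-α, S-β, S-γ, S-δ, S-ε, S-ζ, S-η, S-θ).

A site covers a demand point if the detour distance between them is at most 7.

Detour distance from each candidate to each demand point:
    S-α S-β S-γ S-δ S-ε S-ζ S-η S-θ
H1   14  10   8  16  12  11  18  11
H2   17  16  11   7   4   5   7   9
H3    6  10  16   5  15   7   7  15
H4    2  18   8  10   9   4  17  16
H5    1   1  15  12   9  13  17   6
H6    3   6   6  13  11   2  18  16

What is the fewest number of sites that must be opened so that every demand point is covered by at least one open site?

3

Coverage sets (demand points within 7 of each site):
  H1: {}
  H2: {S-δ, S-ε, S-ζ, S-η}
  H3: {S-α, S-δ, S-ζ, S-η}
  H4: {S-α, S-ζ}
  H5: {S-α, S-β, S-θ}
  H6: {S-α, S-β, S-γ, S-ζ}
No 2 sites suffice: every size-2 union leaves at least one demand point uncovered.
But {H2, H5, H6} covers everything, so the minimum is 3.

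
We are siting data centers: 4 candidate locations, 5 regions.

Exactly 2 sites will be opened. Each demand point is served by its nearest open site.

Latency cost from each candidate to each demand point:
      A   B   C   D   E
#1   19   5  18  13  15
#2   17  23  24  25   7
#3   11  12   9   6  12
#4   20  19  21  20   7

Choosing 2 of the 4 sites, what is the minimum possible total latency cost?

Open {#1, #3}.
  A→#3 11, B→#1 5, C→#3 9, D→#3 6, E→#3 12  ⇒ total 43.
Compare {#2, #3}: total 45.
Compare {#3, #4}: total 45.
No size-2 selection does better; minimum is 43.

43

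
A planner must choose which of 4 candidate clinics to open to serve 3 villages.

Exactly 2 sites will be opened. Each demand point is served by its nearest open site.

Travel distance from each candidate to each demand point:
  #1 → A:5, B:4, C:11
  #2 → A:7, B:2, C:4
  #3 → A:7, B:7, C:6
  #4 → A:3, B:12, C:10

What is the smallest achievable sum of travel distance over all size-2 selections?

Open {#2, #4}.
  A→#4 3, B→#2 2, C→#2 4  ⇒ total 9.
Compare {#1, #2}: total 11.
Compare {#2, #3}: total 13.
No size-2 selection does better; minimum is 9.

9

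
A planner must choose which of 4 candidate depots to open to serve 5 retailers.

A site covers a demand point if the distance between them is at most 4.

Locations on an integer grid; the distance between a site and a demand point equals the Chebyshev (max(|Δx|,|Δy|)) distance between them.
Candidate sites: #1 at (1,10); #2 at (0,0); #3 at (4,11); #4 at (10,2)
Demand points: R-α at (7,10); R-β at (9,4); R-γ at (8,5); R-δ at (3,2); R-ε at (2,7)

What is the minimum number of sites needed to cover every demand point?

Coverage sets (demand points within 4 of each site):
  #1: {R-ε}
  #2: {R-δ}
  #3: {R-α, R-ε}
  #4: {R-β, R-γ}
No 2 sites suffice: every size-2 union leaves at least one demand point uncovered.
But {#2, #3, #4} covers everything, so the minimum is 3.

3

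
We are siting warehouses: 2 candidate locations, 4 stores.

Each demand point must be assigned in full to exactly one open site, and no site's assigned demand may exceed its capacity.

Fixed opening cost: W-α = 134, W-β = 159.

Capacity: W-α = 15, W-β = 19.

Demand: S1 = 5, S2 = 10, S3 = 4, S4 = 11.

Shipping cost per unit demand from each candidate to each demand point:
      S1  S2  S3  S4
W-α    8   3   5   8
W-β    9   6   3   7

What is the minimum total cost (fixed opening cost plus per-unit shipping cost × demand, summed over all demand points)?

452

Open {W-α, W-β}; cheapest assignment that respects the capacities:
  W-α (cap 15, load 15): S1, S2 — cost 5×8 + 10×3 = 70
  W-β (cap 19, load 15): S3, S4 — cost 4×3 + 11×7 = 89
  Shipping 159, fixed 293 → total 452.
  Any other capacity-feasible assignment to {W-α, W-β} ships for at least 159.
Total demand is 30 and no other set of sites has combined capacity ≥ 30, so {W-α, W-β} is the only feasible choice of open sites. Minimum: 452.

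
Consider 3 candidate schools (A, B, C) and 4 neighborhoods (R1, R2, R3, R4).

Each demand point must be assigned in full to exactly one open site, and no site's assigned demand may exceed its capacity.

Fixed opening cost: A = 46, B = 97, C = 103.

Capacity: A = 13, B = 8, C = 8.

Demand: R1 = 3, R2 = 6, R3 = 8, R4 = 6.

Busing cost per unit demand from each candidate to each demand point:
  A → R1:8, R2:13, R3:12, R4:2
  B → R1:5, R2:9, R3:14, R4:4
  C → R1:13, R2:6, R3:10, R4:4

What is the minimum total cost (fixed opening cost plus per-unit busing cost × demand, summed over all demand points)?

416

Open {A, B, C}; cheapest assignment that respects the capacities:
  A (cap 13, load 9): R1, R4 — cost 3×8 + 6×2 = 36
  B (cap 8, load 6): R2 — cost 6×9 = 54
  C (cap 8, load 8): R3 — cost 8×10 = 80
  Shipping 170, fixed 246 → total 416.
  Any other capacity-feasible assignment to {A, B, C} ships for at least 170.
Total demand is 23 and no other set of sites has combined capacity ≥ 23, so {A, B, C} is the only feasible choice of open sites. Minimum: 416.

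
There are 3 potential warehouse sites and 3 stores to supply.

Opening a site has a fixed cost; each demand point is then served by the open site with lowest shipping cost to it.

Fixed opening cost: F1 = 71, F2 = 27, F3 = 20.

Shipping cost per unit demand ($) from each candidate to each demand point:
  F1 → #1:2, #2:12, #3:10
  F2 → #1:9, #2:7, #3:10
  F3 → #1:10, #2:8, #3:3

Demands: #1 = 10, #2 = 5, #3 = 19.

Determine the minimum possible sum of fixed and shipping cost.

208

Open {F1, F3}: assign each demand point to its cheapest open site.
  #1→F1 10×2=20, #2→F3 5×8=40, #3→F3 19×3=57
  shipping cost 117, fixed 91 → total 208.
Compare {F3}: shipping cost 197 + fixed 20 = 217.
Compare {F2, F3}: shipping cost 182 + fixed 47 = 229.
Compare {F1, F2, F3}: shipping cost 112 + fixed 118 = 230.
All other subsets cost ≥ 217. Minimum total cost: 208.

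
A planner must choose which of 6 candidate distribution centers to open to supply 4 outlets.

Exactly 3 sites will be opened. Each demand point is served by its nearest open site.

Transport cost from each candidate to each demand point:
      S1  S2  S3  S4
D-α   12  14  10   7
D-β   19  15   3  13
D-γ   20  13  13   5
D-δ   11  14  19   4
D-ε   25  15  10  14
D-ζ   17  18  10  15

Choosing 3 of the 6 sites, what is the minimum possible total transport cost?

Open {D-β, D-γ, D-δ}.
  S1→D-δ 11, S2→D-γ 13, S3→D-β 3, S4→D-δ 4  ⇒ total 31.
Compare {D-α, D-β, D-δ}: total 32.
Compare {D-β, D-δ, D-ε}: total 32.
No size-3 selection does better; minimum is 31.

31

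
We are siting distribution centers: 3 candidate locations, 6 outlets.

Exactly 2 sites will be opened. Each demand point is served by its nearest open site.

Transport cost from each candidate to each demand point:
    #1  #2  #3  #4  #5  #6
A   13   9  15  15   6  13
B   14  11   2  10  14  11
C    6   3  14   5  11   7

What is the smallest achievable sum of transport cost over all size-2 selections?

Open {B, C}.
  #1→C 6, #2→C 3, #3→B 2, #4→C 5, #5→C 11, #6→C 7  ⇒ total 34.
Compare {A, C}: total 41.
Compare {A, B}: total 51.

34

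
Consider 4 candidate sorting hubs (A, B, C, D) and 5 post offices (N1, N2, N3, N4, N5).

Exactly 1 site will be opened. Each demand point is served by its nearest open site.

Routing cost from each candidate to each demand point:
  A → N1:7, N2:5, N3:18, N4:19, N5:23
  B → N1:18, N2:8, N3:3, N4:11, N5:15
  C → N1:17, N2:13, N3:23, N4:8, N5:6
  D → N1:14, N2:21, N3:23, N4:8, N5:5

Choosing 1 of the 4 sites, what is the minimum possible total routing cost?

Open {B}.
  N1→B 18, N2→B 8, N3→B 3, N4→B 11, N5→B 15  ⇒ total 55.
Compare {C}: total 67.
Compare {D}: total 71.
No size-1 selection does better; minimum is 55.

55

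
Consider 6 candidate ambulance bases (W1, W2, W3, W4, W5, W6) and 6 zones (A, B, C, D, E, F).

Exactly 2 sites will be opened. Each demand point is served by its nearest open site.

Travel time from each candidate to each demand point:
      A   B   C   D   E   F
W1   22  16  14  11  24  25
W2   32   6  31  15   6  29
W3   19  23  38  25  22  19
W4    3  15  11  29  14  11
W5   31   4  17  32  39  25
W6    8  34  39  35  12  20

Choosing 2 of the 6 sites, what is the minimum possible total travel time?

Open {W2, W4}.
  A→W4 3, B→W2 6, C→W4 11, D→W2 15, E→W2 6, F→W4 11  ⇒ total 52.
Compare {W1, W4}: total 65.
Compare {W4, W5}: total 72.
No size-2 selection does better; minimum is 52.

52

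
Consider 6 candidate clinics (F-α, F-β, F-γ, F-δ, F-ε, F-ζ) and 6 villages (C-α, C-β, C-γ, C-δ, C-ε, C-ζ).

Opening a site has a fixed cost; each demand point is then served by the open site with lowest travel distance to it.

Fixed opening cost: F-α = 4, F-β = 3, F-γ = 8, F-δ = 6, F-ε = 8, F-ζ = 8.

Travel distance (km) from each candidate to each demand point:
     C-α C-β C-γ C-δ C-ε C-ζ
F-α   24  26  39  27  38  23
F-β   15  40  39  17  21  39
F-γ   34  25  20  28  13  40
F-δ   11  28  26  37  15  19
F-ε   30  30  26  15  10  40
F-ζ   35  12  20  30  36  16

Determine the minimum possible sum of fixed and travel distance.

106

Open {F-δ, F-ε, F-ζ}: assign each demand point to its cheapest open site.
  C-α→F-δ 11, C-β→F-ζ 12, C-γ→F-ζ 20, C-δ→F-ε 15, C-ε→F-ε 10, C-ζ→F-ζ 16
  travel distance 84, fixed 22 → total 106.
Compare {F-β, F-ε, F-ζ}: travel distance 88 + fixed 19 = 107.
Compare {F-β, F-δ, F-ζ}: travel distance 91 + fixed 17 = 108.
Compare {F-β, F-δ, F-ε, F-ζ}: travel distance 84 + fixed 25 = 109.
All other subsets cost ≥ 107. Minimum total cost: 106.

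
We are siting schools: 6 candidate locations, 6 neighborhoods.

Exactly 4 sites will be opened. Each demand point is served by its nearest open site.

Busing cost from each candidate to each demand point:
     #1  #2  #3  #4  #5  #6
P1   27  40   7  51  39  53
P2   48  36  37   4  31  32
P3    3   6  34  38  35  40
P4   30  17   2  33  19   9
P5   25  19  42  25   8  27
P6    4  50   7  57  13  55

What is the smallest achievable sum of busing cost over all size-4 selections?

32

Open {P2, P3, P4, P5}.
  #1→P3 3, #2→P3 6, #3→P4 2, #4→P2 4, #5→P5 8, #6→P4 9  ⇒ total 32.
Compare {P2, P3, P4, P6}: total 37.
Compare {P1, P2, P3, P4}: total 43.
No size-4 selection does better; minimum is 32.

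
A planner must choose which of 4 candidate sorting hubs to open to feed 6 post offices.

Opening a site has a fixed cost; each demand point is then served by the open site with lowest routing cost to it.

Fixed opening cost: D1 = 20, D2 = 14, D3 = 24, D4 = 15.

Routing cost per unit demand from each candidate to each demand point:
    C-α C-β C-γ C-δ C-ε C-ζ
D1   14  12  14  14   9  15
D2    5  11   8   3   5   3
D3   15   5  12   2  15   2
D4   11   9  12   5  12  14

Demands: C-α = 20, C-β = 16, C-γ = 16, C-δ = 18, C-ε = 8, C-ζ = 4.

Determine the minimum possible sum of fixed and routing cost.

430

Open {D2, D3}: assign each demand point to its cheapest open site.
  C-α→D2 20×5=100, C-β→D3 16×5=80, C-γ→D2 16×8=128, C-δ→D3 18×2=36, C-ε→D2 8×5=40, C-ζ→D3 4×2=8
  routing cost 392, fixed 38 → total 430.
Compare {D2, D3, D4}: routing cost 392 + fixed 53 = 445.
Compare {D1, D2, D3}: routing cost 392 + fixed 58 = 450.
Compare {D1, D2, D3, D4}: routing cost 392 + fixed 73 = 465.
All other subsets cost ≥ 445. Minimum total cost: 430.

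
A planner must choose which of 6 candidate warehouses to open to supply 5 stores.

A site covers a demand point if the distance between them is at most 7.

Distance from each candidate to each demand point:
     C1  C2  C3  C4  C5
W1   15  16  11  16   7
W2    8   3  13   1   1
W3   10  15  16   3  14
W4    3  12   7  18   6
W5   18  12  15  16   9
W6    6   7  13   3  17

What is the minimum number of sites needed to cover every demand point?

2

Coverage sets (demand points within 7 of each site):
  W1: {C5}
  W2: {C2, C4, C5}
  W3: {C4}
  W4: {C1, C3, C5}
  W5: {}
  W6: {C1, C2, C4}
No single site covers all 5 demand points.
But {W2, W4} covers everything, so the minimum is 2.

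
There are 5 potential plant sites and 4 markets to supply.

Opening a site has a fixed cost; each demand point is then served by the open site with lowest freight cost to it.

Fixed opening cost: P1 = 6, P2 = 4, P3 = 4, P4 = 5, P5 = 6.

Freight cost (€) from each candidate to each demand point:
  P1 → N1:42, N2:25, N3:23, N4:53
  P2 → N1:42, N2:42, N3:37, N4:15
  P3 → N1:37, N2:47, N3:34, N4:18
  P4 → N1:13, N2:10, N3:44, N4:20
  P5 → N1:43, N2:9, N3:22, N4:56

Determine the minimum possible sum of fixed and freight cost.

74

Open {P2, P4, P5}: assign each demand point to its cheapest open site.
  N1→P4 13, N2→P5 9, N3→P5 22, N4→P2 15
  freight cost 59, fixed 15 → total 74.
Compare {P4, P5}: freight cost 64 + fixed 11 = 75.
Compare {P1, P2, P4}: freight cost 61 + fixed 15 = 76.
Compare {P1, P4}: freight cost 66 + fixed 11 = 77.
All other subsets cost ≥ 75. Minimum total cost: 74.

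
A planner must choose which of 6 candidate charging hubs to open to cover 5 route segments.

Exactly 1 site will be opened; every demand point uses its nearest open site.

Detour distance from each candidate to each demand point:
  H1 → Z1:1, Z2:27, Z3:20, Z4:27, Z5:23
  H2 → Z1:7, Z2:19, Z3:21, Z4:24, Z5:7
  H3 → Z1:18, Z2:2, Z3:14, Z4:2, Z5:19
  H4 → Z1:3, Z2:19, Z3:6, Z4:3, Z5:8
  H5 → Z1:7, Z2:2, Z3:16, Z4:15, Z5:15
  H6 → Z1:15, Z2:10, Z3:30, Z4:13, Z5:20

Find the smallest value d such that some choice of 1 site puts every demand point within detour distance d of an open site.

16

Open {H5}.
  Farthest demand point is Z3 at detour distance 16 (to H5); all others are ≤ 16.
With {H3} the worst case is 19.
With {H4} the worst case is 19.
No size-1 selection achieves below 16.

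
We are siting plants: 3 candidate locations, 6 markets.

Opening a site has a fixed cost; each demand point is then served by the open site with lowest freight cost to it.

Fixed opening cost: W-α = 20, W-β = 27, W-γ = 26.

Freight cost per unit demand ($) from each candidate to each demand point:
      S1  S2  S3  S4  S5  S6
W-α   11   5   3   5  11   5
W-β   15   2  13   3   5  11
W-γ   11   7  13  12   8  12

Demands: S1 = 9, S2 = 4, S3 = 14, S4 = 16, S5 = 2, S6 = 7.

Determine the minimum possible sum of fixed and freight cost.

Open {W-α, W-β}: assign each demand point to its cheapest open site.
  S1→W-α 9×11=99, S2→W-β 4×2=8, S3→W-α 14×3=42, S4→W-β 16×3=48, S5→W-β 2×5=10, S6→W-α 7×5=35
  freight cost 242, fixed 47 → total 289.
Compare {W-α, W-β, W-γ}: freight cost 242 + fixed 73 = 315.
Compare {W-α}: freight cost 298 + fixed 20 = 318.
Compare {W-α, W-γ}: freight cost 292 + fixed 46 = 338.
All other subsets cost ≥ 315. Minimum total cost: 289.

289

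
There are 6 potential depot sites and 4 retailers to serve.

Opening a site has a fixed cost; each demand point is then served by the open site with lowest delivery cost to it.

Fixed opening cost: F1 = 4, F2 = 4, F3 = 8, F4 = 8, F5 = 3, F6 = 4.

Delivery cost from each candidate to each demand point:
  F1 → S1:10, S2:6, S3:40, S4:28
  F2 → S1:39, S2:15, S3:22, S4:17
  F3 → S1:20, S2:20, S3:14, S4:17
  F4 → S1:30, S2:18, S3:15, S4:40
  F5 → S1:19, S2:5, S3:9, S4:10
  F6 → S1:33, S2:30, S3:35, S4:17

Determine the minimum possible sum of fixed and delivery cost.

41

Open {F1, F5}: assign each demand point to its cheapest open site.
  S1→F1 10, S2→F5 5, S3→F5 9, S4→F5 10
  delivery cost 34, fixed 7 → total 41.
Compare {F1, F2, F5}: delivery cost 34 + fixed 11 = 45.
Compare {F1, F5, F6}: delivery cost 34 + fixed 11 = 45.
Compare {F5}: delivery cost 43 + fixed 3 = 46.
All other subsets cost ≥ 45. Minimum total cost: 41.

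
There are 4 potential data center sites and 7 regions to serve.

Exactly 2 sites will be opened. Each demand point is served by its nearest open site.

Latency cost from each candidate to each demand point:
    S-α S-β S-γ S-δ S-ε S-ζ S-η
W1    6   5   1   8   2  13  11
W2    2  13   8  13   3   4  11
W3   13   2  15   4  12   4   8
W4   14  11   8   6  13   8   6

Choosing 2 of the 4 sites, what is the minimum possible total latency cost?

27

Open {W1, W3}.
  S-α→W1 6, S-β→W3 2, S-γ→W1 1, S-δ→W3 4, S-ε→W1 2, S-ζ→W3 4, S-η→W3 8  ⇒ total 27.
Compare {W2, W3}: total 31.
Compare {W1, W2}: total 33.
No size-2 selection does better; minimum is 27.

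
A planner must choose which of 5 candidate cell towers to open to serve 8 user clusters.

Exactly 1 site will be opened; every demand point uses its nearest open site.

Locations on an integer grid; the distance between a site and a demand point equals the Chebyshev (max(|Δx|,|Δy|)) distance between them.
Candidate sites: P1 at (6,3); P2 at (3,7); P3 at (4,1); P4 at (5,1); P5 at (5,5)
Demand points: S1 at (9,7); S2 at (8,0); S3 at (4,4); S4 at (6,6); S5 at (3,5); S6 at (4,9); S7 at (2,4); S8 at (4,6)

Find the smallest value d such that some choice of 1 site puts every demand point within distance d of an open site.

Open {P5}.
  Farthest demand point is S2 at distance 5 (to P5); all others are ≤ 5.
With {P1} the worst case is 6.
With {P2} the worst case is 7.
No size-1 selection achieves below 5.

5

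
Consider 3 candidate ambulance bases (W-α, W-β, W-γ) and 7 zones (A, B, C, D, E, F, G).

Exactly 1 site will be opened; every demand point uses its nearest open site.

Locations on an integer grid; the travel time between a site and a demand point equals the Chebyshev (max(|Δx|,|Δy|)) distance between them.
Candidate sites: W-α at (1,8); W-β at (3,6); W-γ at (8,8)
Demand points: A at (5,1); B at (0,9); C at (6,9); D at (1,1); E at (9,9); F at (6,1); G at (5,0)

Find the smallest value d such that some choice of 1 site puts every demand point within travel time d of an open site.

Open {W-β}.
  Farthest demand point is E at travel time 6 (to W-β); all others are ≤ 6.
With {W-α} the worst case is 8.
With {W-γ} the worst case is 8.
No size-1 selection achieves below 6.

6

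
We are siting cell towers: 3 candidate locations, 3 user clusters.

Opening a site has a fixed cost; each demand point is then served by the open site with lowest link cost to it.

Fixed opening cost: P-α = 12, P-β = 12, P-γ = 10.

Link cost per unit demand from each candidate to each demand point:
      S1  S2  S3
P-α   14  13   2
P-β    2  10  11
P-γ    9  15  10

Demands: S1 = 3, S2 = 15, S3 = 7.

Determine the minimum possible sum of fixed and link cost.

194

Open {P-α, P-β}: assign each demand point to its cheapest open site.
  S1→P-β 3×2=6, S2→P-β 15×10=150, S3→P-α 7×2=14
  link cost 170, fixed 24 → total 194.
Compare {P-α, P-β, P-γ}: link cost 170 + fixed 34 = 204.
Compare {P-β}: link cost 233 + fixed 12 = 245.
Compare {P-β, P-γ}: link cost 226 + fixed 22 = 248.
All other subsets cost ≥ 204. Minimum total cost: 194.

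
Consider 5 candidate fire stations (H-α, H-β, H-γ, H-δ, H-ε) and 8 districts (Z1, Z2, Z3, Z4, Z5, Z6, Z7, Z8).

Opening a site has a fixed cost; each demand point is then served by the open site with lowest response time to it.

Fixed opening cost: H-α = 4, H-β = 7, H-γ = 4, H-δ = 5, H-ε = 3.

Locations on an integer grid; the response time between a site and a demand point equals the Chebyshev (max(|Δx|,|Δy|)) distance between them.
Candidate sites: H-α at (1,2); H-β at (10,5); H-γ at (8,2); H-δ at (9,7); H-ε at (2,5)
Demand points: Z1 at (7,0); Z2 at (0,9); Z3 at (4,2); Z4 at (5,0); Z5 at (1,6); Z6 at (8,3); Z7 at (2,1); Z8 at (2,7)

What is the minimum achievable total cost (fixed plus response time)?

27

Open {H-γ, H-ε}: assign each demand point to its cheapest open site.
  Z1→H-γ 2, Z2→H-ε 4, Z3→H-ε 3, Z4→H-γ 3, Z5→H-ε 1, Z6→H-γ 1, Z7→H-ε 4, Z8→H-ε 2
  response time 20, fixed 7 → total 27.
Compare {H-α, H-γ, H-ε}: response time 17 + fixed 11 = 28.
Compare {H-γ, H-δ, H-ε}: response time 20 + fixed 12 = 32.
Compare {H-ε}: response time 30 + fixed 3 = 33.
All other subsets cost ≥ 28. Minimum total cost: 27.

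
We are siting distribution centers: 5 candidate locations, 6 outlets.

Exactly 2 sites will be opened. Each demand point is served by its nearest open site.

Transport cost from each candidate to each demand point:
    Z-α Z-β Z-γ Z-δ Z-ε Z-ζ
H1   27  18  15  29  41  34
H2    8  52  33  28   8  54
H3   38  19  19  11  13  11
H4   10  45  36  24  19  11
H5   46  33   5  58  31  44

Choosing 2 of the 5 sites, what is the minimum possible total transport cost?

Open {H2, H3}.
  Z-α→H2 8, Z-β→H3 19, Z-γ→H3 19, Z-δ→H3 11, Z-ε→H2 8, Z-ζ→H3 11  ⇒ total 76.
Compare {H3, H4}: total 83.
Compare {H1, H3}: total 95.
No size-2 selection does better; minimum is 76.

76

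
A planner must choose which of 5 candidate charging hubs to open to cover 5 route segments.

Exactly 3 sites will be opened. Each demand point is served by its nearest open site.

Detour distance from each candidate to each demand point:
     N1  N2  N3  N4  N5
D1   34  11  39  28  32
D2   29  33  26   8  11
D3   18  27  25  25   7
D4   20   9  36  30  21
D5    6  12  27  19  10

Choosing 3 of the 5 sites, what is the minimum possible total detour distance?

Open {D2, D3, D5}.
  N1→D5 6, N2→D5 12, N3→D3 25, N4→D2 8, N5→D3 7  ⇒ total 58.
Compare {D2, D4, D5}: total 59.
Compare {D1, D2, D5}: total 61.
No size-3 selection does better; minimum is 58.

58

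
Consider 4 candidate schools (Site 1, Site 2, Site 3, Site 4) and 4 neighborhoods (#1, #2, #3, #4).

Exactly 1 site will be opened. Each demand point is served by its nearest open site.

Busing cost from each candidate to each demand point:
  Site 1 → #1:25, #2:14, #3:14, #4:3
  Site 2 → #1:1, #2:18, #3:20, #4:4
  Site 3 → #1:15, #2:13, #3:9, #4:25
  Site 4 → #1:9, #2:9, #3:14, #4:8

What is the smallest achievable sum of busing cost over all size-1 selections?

Open {Site 4}.
  #1→Site 4 9, #2→Site 4 9, #3→Site 4 14, #4→Site 4 8  ⇒ total 40.
Compare {Site 2}: total 43.
Compare {Site 1}: total 56.
No size-1 selection does better; minimum is 40.

40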